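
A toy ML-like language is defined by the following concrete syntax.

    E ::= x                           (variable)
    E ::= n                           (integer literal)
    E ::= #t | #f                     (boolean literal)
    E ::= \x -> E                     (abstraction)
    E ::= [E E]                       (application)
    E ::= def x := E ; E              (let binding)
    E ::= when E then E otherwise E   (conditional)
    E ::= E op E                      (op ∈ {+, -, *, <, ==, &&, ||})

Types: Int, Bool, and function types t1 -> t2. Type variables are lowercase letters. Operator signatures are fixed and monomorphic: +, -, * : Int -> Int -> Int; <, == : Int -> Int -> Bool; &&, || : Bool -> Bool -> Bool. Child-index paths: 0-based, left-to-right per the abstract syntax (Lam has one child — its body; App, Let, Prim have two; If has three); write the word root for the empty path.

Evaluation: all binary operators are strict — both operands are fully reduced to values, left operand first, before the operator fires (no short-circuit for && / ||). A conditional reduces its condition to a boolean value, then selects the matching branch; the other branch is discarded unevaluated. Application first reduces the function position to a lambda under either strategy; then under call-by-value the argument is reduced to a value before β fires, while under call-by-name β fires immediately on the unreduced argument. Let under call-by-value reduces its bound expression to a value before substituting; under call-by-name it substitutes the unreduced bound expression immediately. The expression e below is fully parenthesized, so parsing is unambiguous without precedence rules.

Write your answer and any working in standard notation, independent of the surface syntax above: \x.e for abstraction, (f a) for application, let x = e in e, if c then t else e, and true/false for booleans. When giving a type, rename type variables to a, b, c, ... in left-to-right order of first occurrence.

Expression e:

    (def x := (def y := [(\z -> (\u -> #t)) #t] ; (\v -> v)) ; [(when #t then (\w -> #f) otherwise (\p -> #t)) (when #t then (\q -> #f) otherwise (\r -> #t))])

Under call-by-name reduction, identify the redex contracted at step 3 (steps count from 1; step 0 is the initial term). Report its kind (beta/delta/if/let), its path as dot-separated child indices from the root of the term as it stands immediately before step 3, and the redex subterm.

Derivation:
step 0: (let x = (let y = ((\z.(\u.true)) true) in (\v.v)) in ((if true then (\w.false) else (\p.true)) (if true then (\q.false) else (\r.true))))
step 1: [let@root] ((if true then (\w.false) else (\p.true)) (if true then (\q.false) else (\r.true)))
step 2: [if@0] ((\w.false) (if true then (\q.false) else (\r.true)))
step 3: [beta@root] false

Answer: beta at root : ((\w.false) (if true then (\q.false) else (\r.true)))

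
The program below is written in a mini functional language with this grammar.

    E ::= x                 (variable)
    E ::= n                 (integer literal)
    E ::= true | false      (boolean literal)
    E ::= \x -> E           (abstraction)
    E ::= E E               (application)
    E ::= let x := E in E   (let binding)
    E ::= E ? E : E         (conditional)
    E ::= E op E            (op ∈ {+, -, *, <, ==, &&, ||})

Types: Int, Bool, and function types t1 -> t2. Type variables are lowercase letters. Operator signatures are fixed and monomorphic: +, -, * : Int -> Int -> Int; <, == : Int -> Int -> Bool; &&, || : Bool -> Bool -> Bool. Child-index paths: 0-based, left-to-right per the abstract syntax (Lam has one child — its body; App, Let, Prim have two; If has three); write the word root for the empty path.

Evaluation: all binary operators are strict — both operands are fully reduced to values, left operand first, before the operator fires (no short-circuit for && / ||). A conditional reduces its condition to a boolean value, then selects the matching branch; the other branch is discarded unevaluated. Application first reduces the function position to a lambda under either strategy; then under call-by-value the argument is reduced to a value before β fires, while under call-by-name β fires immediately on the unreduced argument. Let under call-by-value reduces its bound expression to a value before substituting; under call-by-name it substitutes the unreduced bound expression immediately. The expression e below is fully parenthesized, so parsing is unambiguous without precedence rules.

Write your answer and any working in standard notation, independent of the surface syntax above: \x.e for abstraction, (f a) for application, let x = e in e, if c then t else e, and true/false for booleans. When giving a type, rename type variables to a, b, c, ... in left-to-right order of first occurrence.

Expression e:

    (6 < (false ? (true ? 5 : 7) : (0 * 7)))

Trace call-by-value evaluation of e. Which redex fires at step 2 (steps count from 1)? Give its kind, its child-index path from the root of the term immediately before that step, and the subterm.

Answer: delta at 1 : (0 * 7)

Derivation:
step 0: (6 < (if false then (if true then 5 else 7) else (0 * 7)))
step 1: [if@1] (6 < (0 * 7))
step 2: [delta@1] (6 < 0)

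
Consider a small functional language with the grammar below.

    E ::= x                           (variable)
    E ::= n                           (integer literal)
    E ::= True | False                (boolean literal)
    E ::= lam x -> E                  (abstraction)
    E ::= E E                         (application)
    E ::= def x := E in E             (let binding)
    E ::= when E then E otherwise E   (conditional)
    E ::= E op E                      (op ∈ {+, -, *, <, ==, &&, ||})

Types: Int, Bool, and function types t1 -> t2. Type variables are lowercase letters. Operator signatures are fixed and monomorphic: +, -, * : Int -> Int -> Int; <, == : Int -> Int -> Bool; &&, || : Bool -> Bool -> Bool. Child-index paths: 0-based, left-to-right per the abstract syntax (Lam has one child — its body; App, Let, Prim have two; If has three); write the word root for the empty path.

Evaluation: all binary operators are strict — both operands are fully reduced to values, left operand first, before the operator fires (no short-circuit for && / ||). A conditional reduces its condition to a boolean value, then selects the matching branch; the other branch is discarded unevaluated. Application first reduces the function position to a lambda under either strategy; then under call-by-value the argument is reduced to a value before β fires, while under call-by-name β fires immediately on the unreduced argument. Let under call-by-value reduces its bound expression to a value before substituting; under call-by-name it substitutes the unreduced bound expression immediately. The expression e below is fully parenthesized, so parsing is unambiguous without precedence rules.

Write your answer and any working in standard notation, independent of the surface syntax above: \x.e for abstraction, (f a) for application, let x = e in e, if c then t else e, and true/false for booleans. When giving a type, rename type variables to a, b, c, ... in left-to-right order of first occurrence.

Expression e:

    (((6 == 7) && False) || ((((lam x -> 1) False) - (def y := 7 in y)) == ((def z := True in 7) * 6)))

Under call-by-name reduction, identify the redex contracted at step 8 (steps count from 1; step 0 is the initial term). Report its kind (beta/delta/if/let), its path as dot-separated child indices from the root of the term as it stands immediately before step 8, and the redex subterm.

Answer: delta at 1 : (-6 == 42)

Working:
step 0: (((6 == 7) && false) || ((((\x.1) false) - (let y = 7 in y)) == ((let z = true in 7) * 6)))
step 1: [delta@0.0] ((false && false) || ((((\x.1) false) - (let y = 7 in y)) == ((let z = true in 7) * 6)))
step 2: [delta@0] (false || ((((\x.1) false) - (let y = 7 in y)) == ((let z = true in 7) * 6)))
step 3: [beta@1.0.0] (false || ((1 - (let y = 7 in y)) == ((let z = true in 7) * 6)))
step 4: [let@1.0.1] (false || ((1 - 7) == ((let z = true in 7) * 6)))
step 5: [delta@1.0] (false || (-6 == ((let z = true in 7) * 6)))
step 6: [let@1.1.0] (false || (-6 == (7 * 6)))
step 7: [delta@1.1] (false || (-6 == 42))
step 8: [delta@1] (false || false)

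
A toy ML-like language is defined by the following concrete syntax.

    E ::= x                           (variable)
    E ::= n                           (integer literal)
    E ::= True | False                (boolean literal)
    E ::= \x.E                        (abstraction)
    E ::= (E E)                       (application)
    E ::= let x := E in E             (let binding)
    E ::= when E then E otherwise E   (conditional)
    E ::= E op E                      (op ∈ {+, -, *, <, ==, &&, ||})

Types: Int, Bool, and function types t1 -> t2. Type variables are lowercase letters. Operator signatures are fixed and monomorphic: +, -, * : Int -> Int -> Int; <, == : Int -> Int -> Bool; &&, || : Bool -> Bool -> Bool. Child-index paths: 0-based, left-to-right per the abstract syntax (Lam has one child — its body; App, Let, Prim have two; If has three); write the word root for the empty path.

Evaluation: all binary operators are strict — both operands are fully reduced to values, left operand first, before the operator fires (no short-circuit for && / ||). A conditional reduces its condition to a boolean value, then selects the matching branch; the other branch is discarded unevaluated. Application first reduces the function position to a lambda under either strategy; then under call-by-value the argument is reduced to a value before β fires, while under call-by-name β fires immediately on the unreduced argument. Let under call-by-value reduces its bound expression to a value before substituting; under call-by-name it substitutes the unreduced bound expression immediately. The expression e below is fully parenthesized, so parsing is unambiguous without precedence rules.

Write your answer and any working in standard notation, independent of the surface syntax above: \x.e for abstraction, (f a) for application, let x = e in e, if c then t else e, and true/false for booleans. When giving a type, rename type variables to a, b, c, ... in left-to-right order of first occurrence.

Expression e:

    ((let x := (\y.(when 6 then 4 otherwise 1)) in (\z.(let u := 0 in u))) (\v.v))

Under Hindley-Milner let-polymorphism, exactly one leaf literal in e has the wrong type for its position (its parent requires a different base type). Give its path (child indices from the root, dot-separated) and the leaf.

Trace:
  unify Int ~ Bool
  FAIL: mismatch Int ~ Bool

Answer: 0.0.0.0 : 6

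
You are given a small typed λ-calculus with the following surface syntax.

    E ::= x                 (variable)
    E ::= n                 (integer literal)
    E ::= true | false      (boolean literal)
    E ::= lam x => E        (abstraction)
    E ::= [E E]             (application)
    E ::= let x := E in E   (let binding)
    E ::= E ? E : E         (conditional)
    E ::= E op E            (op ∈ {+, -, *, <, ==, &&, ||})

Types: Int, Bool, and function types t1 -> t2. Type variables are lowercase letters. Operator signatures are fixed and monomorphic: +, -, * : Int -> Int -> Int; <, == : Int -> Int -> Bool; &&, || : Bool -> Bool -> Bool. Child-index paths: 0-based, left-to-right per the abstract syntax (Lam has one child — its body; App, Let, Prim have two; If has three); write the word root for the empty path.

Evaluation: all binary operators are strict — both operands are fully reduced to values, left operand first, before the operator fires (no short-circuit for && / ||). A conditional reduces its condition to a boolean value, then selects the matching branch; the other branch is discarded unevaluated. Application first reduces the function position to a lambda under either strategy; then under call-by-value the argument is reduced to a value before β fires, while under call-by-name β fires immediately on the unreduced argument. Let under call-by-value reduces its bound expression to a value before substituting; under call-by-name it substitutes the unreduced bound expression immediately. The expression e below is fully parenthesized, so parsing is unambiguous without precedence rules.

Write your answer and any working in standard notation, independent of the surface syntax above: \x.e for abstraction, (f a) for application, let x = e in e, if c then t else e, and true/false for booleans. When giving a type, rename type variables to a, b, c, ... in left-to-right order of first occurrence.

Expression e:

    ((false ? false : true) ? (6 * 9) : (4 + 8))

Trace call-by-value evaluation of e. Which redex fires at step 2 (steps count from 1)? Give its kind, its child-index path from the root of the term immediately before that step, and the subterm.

Answer: if at root : (if true then (6 * 9) else (4 + 8))

Working:
step 0: (if (if false then false else true) then (6 * 9) else (4 + 8))
step 1: [if@0] (if true then (6 * 9) else (4 + 8))
step 2: [if@root] (6 * 9)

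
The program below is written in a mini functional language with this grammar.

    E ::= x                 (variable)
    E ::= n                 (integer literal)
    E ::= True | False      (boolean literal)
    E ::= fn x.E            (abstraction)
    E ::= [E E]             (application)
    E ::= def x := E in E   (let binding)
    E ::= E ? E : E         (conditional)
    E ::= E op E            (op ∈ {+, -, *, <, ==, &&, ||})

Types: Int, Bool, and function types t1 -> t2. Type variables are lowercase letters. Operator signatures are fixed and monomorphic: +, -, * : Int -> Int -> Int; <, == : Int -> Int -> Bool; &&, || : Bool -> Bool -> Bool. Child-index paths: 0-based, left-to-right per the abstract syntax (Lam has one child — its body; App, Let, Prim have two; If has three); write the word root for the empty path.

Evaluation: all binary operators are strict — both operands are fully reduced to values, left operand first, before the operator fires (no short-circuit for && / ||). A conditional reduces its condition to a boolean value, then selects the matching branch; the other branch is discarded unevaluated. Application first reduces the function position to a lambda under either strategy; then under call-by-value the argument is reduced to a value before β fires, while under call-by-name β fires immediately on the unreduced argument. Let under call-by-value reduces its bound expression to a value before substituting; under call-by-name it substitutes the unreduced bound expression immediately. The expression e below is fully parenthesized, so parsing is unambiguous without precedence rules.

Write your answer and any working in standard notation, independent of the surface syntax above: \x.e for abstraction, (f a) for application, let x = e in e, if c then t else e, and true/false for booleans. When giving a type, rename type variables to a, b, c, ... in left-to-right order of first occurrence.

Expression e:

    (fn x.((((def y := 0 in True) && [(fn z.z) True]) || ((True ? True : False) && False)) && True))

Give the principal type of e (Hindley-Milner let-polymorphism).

Answer: a -> Bool

Working:
let y : Int
  unify Bool ~ Bool
z : b
\z._ : b -> b
  unify b -> b ~ Bool -> c
  unify b ~ Bool
  unify Bool ~ c
_ _ : Bool
  unify Bool ~ Bool
  unify Bool ~ Bool
  unify Bool ~ Bool
  unify Bool ~ Bool
  unify Bool ~ Bool
  unify Bool ~ Bool
  unify Bool ~ Bool
  unify Bool ~ Bool
  unify Bool ~ Bool
\x._ : a -> Bool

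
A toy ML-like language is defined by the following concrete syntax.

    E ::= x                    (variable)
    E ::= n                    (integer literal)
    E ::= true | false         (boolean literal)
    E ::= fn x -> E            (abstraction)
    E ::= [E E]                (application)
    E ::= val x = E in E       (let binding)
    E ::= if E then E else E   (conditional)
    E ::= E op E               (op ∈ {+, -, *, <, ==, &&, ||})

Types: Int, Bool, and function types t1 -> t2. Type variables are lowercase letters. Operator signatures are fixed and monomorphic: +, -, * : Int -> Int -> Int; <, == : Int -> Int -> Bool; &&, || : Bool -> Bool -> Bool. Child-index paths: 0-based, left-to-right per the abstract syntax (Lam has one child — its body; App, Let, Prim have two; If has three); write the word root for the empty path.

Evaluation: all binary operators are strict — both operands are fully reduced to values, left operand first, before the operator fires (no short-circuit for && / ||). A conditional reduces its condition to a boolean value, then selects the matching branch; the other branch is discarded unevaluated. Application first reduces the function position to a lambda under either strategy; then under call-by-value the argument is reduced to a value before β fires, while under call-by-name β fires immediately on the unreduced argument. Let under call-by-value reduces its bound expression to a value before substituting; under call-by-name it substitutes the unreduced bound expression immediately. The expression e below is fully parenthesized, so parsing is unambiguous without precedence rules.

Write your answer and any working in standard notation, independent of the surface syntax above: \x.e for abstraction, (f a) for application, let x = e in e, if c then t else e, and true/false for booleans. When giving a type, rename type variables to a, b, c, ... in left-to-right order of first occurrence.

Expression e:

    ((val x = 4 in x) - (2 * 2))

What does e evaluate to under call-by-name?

Trace:
step 0: ((let x = 4 in x) - (2 * 2))
step 1: [let@0] (4 - (2 * 2))
step 2: [delta@1] (4 - 4)
step 3: [delta@root] 0

Answer: 0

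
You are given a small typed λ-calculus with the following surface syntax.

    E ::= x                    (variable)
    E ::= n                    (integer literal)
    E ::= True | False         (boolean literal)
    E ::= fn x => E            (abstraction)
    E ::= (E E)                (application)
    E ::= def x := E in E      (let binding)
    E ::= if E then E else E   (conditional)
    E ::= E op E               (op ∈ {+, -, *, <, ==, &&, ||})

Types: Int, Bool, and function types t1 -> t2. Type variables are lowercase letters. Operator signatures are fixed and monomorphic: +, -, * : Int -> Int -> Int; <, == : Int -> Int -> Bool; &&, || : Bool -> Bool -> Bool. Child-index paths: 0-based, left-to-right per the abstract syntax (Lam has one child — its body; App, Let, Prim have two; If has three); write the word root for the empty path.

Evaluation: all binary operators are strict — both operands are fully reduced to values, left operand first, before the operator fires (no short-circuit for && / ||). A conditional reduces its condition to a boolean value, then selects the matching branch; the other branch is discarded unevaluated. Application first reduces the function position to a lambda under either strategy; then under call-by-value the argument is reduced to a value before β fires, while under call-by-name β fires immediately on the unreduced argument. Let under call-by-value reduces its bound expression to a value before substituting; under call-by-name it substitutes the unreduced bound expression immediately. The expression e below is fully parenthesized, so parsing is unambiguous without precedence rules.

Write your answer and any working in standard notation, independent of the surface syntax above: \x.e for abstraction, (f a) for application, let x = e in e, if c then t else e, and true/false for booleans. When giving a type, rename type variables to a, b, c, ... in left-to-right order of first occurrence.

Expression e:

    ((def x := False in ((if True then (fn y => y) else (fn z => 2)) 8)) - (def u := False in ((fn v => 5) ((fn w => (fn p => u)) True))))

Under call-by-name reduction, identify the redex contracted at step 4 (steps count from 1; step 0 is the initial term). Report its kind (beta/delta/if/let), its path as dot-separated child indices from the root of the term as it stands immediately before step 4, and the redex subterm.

Working:
step 0: ((let x = false in ((if true then (\y.y) else (\z.2)) 8)) - (let u = false in ((\v.5) ((\w.(\p.u)) true))))
step 1: [let@0] (((if true then (\y.y) else (\z.2)) 8) - (let u = false in ((\v.5) ((\w.(\p.u)) true))))
step 2: [if@0.0] (((\y.y) 8) - (let u = false in ((\v.5) ((\w.(\p.u)) true))))
step 3: [beta@0] (8 - (let u = false in ((\v.5) ((\w.(\p.u)) true))))
step 4: [let@1] (8 - ((\v.5) ((\w.(\p.false)) true)))

Answer: let at 1 : (let u = false in ((\v.5) ((\w.(\p.u)) true)))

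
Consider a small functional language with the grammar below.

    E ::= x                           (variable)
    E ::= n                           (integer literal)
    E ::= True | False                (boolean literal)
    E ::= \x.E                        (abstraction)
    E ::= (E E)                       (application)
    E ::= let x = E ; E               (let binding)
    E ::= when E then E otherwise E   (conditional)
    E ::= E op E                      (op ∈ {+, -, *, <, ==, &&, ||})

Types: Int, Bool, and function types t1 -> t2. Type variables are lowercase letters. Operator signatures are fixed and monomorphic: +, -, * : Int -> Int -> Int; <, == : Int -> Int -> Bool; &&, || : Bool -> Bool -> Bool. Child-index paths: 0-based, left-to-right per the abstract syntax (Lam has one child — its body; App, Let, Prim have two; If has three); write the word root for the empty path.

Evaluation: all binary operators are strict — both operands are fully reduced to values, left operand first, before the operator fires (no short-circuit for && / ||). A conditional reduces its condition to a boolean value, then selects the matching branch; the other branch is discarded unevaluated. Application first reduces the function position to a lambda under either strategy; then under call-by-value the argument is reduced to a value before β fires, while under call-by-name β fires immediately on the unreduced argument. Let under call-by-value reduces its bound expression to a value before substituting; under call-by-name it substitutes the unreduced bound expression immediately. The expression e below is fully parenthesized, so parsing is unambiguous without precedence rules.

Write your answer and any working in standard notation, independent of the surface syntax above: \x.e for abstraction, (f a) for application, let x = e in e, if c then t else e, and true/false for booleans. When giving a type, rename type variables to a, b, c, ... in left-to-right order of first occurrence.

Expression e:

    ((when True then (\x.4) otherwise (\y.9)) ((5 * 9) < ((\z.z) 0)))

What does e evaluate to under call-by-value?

Working:
step 0: ((if true then (\x.4) else (\y.9)) ((5 * 9) < ((\z.z) 0)))
step 1: [if@0] ((\x.4) ((5 * 9) < ((\z.z) 0)))
step 2: [delta@1.0] ((\x.4) (45 < ((\z.z) 0)))
step 3: [beta@1.1] ((\x.4) (45 < 0))
step 4: [delta@1] ((\x.4) false)
step 5: [beta@root] 4

Answer: 4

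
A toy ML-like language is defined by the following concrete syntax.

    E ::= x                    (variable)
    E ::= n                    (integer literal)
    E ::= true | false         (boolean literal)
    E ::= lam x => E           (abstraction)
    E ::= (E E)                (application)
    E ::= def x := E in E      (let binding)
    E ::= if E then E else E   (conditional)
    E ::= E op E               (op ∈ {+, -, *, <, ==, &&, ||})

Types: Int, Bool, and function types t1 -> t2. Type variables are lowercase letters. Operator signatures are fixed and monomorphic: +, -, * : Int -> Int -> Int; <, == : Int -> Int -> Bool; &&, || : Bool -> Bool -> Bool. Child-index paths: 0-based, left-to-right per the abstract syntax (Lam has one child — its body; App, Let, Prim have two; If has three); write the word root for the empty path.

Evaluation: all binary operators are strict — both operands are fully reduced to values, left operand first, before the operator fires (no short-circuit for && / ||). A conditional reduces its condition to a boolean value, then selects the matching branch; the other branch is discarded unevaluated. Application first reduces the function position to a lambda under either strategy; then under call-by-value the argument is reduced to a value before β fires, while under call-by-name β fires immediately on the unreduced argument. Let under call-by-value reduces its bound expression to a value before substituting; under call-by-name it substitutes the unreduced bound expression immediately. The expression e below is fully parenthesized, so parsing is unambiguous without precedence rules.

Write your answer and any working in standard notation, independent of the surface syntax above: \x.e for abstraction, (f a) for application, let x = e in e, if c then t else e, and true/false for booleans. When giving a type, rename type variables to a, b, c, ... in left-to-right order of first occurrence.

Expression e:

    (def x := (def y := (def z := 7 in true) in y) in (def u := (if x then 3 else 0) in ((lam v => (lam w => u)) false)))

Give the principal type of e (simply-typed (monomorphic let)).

Answer: a -> Int

Derivation:
let z : Int
let y : Bool
y : Bool
let x : Bool
x : Bool
  unify Bool ~ Bool
  unify Int ~ Int
let u : Int
u : Int
\w._ : b -> Int
\v._ : a -> b -> Int
  unify a -> b -> Int ~ Bool -> c
  unify a ~ Bool
  unify b -> Int ~ c
_ _ : b -> Int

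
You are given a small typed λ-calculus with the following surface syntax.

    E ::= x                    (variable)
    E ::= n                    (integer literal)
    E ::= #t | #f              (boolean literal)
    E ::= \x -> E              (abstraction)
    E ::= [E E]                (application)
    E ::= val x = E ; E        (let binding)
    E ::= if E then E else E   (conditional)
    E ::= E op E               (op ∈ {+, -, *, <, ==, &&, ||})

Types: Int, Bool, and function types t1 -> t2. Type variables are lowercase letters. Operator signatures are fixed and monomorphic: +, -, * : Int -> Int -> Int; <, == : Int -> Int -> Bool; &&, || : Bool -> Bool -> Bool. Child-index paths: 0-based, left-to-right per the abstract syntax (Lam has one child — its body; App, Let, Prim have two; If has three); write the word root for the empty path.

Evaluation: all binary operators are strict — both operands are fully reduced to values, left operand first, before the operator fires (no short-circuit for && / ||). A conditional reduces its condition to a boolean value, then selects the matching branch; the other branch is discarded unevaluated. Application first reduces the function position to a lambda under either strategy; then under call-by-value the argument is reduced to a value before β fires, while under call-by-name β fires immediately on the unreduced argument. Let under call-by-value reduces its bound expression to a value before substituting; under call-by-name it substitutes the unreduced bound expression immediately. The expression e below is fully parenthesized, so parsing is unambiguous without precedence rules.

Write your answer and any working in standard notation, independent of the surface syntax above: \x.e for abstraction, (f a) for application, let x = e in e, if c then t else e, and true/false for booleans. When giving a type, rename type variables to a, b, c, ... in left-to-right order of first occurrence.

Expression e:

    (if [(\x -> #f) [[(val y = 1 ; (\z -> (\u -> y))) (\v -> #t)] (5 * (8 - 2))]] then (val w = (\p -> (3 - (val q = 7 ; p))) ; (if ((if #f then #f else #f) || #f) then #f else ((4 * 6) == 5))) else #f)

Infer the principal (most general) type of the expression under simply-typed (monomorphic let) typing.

Answer: Bool

Trace:
\x._ : a -> Bool
let y : Int
y : Int
\u._ : c -> Int
\z._ : b -> c -> Int
\v._ : d -> Bool
  unify b -> c -> Int ~ (d -> Bool) -> e
  unify b ~ d -> Bool
  unify c -> Int ~ e
_ _ : c -> Int
  unify Int ~ Int
  unify Int ~ Int
  unify Int ~ Int
  unify Int ~ Int
  unify c -> Int ~ Int -> f
  unify c ~ Int
  unify Int ~ f
_ _ : Int
  unify a -> Bool ~ Int -> g
  unify a ~ Int
  unify Bool ~ g
_ _ : Bool
  unify Bool ~ Bool
  unify Int ~ Int
let q : Int
p : h
  unify h ~ Int
\p._ : Int -> Int
let w : Int -> Int
  unify Bool ~ Bool
  unify Bool ~ Bool
  unify Bool ~ Bool
  unify Bool ~ Bool
  unify Bool ~ Bool
  unify Int ~ Int
  unify Int ~ Int
  unify Int ~ Int
  unify Int ~ Int
  unify Bool ~ Bool
  unify Bool ~ Bool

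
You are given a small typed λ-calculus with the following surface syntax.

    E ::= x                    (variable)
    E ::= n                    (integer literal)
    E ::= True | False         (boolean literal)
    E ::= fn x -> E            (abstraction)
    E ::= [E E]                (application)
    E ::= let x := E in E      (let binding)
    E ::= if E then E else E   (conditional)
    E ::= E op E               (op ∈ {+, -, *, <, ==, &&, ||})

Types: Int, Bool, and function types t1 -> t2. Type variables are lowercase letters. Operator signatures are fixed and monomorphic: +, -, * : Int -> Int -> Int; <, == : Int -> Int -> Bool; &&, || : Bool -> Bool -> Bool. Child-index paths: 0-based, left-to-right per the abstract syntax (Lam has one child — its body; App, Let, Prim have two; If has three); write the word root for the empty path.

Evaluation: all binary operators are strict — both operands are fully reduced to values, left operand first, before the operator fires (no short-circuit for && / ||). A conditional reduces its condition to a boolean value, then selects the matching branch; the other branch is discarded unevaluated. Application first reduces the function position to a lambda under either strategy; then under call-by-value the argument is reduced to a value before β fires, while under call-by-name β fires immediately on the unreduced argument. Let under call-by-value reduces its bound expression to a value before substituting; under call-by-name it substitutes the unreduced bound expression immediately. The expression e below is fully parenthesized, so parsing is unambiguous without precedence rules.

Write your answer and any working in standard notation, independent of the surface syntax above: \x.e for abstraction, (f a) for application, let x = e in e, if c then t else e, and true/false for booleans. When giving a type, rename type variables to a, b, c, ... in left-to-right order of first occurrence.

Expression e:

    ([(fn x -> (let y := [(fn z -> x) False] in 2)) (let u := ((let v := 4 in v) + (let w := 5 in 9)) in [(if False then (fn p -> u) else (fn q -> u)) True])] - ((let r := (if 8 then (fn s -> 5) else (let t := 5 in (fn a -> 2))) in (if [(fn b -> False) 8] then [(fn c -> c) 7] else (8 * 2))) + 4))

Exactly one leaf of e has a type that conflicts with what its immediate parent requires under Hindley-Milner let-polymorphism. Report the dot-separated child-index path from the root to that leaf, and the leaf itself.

Trace:
x : a
\z._ : b -> a
  unify b -> a ~ Bool -> c
  unify b ~ Bool
  unify a ~ c
_ _ : c
let y : c
\x._ : c -> Int
let v : Int
v : Int
  unify Int ~ Int
let w : Int
  unify Int ~ Int
let u : Int
  unify Bool ~ Bool
u : Int
\p._ : d -> Int
u : Int
\q._ : e -> Int
  unify d -> Int ~ e -> Int
  unify d ~ e
  unify Int ~ Int
  unify e -> Int ~ Bool -> f
  unify e ~ Bool
  unify Int ~ f
_ _ : Int
  unify c -> Int ~ Int -> g
  unify c ~ Int
  unify Int ~ g
_ _ : Int
  unify Int ~ Int
  unify Int ~ Bool
  FAIL: mismatch Int ~ Bool

Answer: 1.0.0.0 : 8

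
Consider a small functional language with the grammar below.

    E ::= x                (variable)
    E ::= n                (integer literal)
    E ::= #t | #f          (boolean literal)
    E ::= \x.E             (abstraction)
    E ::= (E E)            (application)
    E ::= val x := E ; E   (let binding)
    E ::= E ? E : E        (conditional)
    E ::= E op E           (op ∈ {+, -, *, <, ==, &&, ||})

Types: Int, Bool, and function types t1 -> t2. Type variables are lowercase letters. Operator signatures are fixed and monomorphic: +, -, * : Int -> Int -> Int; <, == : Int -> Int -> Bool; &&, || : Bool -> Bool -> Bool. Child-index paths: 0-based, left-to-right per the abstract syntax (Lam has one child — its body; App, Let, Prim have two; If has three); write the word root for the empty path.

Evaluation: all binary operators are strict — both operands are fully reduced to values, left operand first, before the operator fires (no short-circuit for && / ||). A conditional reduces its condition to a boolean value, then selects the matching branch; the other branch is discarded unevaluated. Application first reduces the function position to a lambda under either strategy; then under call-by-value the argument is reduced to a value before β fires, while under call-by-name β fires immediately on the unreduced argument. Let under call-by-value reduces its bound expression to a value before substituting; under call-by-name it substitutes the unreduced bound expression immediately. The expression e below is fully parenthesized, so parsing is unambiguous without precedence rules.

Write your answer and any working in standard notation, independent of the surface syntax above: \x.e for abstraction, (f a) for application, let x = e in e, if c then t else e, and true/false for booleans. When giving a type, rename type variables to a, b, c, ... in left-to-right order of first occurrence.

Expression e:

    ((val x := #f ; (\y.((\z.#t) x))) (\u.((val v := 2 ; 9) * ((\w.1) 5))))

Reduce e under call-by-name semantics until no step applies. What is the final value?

Derivation:
step 0: ((let x = false in (\y.((\z.true) x))) (\u.((let v = 2 in 9) * ((\w.1) 5))))
step 1: [let@0] ((\y.((\z.true) false)) (\u.((let v = 2 in 9) * ((\w.1) 5))))
step 2: [beta@root] ((\z.true) false)
step 3: [beta@root] true

Answer: true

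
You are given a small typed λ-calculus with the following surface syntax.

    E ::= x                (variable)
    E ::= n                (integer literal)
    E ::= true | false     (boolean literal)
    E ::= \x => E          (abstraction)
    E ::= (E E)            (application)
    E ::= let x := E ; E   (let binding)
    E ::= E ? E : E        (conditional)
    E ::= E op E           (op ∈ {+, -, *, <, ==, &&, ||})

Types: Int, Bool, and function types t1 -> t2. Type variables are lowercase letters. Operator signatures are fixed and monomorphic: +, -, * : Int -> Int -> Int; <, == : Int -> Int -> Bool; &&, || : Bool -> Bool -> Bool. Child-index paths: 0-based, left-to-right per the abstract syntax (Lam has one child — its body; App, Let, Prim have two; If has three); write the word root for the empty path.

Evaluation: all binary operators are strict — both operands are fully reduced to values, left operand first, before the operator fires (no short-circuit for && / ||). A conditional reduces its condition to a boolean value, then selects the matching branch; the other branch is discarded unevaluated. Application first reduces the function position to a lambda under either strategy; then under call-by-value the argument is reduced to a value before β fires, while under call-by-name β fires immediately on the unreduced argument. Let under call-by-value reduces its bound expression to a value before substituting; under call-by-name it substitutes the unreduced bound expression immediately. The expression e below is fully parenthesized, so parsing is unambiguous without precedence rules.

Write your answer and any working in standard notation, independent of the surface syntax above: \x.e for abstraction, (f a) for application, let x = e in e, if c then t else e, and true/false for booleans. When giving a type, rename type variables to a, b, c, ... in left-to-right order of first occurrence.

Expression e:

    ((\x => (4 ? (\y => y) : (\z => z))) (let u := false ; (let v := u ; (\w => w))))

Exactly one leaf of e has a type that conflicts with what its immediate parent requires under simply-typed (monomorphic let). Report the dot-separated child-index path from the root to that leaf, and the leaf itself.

Trace:
  unify Int ~ Bool
  FAIL: mismatch Int ~ Bool

Answer: 0.0.0 : 4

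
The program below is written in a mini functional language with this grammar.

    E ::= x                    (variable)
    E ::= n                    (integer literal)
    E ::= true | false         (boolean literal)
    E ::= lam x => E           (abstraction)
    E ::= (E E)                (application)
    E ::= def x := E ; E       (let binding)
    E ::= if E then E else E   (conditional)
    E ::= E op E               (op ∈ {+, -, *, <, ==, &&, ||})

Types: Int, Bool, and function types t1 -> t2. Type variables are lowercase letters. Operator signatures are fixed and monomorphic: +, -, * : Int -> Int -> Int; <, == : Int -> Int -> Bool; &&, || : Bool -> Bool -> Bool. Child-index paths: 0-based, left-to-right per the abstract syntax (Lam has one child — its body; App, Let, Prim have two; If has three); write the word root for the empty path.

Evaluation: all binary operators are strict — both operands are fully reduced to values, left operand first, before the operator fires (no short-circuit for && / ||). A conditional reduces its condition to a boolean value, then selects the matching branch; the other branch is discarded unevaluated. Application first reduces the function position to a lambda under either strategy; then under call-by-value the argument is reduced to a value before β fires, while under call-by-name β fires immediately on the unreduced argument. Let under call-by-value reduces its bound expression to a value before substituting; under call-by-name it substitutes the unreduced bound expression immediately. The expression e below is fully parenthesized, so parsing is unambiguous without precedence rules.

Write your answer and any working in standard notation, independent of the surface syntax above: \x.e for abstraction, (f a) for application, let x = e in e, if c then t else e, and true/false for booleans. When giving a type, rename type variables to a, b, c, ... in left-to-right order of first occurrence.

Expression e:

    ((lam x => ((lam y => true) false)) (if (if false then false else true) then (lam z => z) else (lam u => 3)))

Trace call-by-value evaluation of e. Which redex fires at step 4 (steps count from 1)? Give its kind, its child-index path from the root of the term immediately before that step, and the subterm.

Derivation:
step 0: ((\x.((\y.true) false)) (if (if false then false else true) then (\z.z) else (\u.3)))
step 1: [if@1.0] ((\x.((\y.true) false)) (if true then (\z.z) else (\u.3)))
step 2: [if@1] ((\x.((\y.true) false)) (\z.z))
step 3: [beta@root] ((\y.true) false)
step 4: [beta@root] true

Answer: beta at root : ((\y.true) false)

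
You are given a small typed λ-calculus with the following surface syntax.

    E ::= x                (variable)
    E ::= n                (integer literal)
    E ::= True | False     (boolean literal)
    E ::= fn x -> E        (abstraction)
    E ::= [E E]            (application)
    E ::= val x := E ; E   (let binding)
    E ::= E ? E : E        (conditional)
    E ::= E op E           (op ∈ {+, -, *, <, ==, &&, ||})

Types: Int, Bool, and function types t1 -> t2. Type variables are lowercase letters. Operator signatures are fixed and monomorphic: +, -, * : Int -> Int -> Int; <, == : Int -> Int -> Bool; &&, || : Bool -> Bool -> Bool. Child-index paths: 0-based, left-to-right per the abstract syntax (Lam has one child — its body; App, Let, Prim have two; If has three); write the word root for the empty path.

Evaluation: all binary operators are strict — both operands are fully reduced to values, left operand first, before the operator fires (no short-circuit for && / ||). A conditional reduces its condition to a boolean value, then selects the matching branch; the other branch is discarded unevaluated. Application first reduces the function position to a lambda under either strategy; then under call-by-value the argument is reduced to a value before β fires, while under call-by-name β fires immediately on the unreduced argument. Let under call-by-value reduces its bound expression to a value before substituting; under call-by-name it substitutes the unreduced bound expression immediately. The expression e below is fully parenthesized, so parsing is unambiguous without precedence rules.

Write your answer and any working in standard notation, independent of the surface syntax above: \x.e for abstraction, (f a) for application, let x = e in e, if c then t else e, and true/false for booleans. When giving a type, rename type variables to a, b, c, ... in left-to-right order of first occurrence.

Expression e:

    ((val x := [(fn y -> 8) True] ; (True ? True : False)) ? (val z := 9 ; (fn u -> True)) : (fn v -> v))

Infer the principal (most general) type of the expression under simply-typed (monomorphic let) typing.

Working:
\y._ : a -> Int
  unify a -> Int ~ Bool -> b
  unify a ~ Bool
  unify Int ~ b
_ _ : Int
let x : Int
  unify Bool ~ Bool
  unify Bool ~ Bool
  unify Bool ~ Bool
let z : Int
\u._ : c -> Bool
v : d
\v._ : d -> d
  unify c -> Bool ~ d -> d
  unify c ~ d
  unify Bool ~ d

Answer: Bool -> Bool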